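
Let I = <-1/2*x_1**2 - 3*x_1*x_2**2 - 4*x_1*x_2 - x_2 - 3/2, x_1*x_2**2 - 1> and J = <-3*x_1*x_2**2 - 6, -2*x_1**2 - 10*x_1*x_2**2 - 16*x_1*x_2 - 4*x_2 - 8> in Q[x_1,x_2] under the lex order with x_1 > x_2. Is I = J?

No, the ideals differ.

Two ideals are equal iff their reduced Gröbner bases coincide (the reduced basis is unique for a fixed ordering).
Buchberger on the first generating set:
f_1 = -1/2*x_1**2 - 3*x_1*x_2**2 - 4*x_1*x_2 - x_2 - 3/2, LT = x_1**2.
f_2 = x_1*x_2**2 - 1, LT = x_1*x_2**2.

S(f_1,f_2): lcm = x_1**2*x_2**2. S = 6*x_1*x_2**4 + 8*x_1*x_2**3 + x_1 + 2*x_2**3 + 3*x_2**2.
  leading term x_1*x_2**4: subtract (6*x_2**2)·f_2 from 6*x_1*x_2**4 + 8*x_1*x_2**3 + x_1 + 2*x_2**3 + 3*x_2**2 → 8*x_1*x_2**3 + x_1 + 2*x_2**3 + 9*x_2**2
  leading term x_1*x_2**3: subtract (8*x_2)·f_2 from 8*x_1*x_2**3 + x_1 + 2*x_2**3 + 9*x_2**2 → x_1 + 2*x_2**3 + 9*x_2**2 + 8*x_2
  leading term x_1: no divisor's leading term divides it; move x_1 to the remainder.
  leading term x_2**3: no divisor's leading term divides it; move 2*x_2**3 to the remainder.
  leading term x_2**2: no divisor's leading term divides it; move 9*x_2**2 to the remainder.
  leading term x_2: no divisor's leading term divides it; move 8*x_2 to the remainder.
  remainder x_1 + 2*x_2**3 + 9*x_2**2 + 8*x_2 ≠ 0; add g_3 = x_1 + 2*x_2**3 + 9*x_2**2 + 8*x_2 to the basis.

S(f_2,g_3): lcm = x_1*x_2**2. S = -2*x_2**5 - 9*x_2**4 - 8*x_2**3 - 1.
  leading term x_2**5: no divisor's leading term divides it; move -2*x_2**5 to the remainder.
  leading term x_2**4: no divisor's leading term divides it; move -9*x_2**4 to the remainder.
  leading term x_2**3: no divisor's leading term divides it; move -8*x_2**3 to the remainder.
  leading term 1: no divisor's leading term divides it; move -1 to the remainder.
  remainder -2*x_2**5 - 9*x_2**4 - 8*x_2**3 - 1 ≠ 0; add g_4 = -2*x_2**5 - 9*x_2**4 - 8*x_2**3 - 1 to the basis.

The other S-polynomials (S(f_1,g_3), S(f_1,g_4), S(f_2,g_4), S(g_3,g_4)) all reduce to 0 modulo the current basis, so we have a Gröbner basis.
Inter-reduce: drop elements whose leading term is divisible by another's, tail-reduce, and make monic.
Reduced Gröbner basis: {x_1 + 2*x_2**3 + 9*x_2**2 + 8*x_2, x_2**5 + 9/2*x_2**4 + 4*x_2**3 + 1/2}.

Buchberger on the second generating set:
h_1 = -3*x_1*x_2**2 - 6, LT = x_1*x_2**2.
h_2 = -2*x_1**2 - 10*x_1*x_2**2 - 16*x_1*x_2 - 4*x_2 - 8, LT = x_1**2.

S(h_1,h_2): lcm = x_1**2*x_2**2. S = -5*x_1*x_2**4 - 8*x_1*x_2**3 + 2*x_1 - 2*x_2**3 - 4*x_2**2.
  leading term x_1*x_2**4: subtract (5/3*x_2**2)·h_1 from -5*x_1*x_2**4 - 8*x_1*x_2**3 + 2*x_1 - 2*x_2**3 - 4*x_2**2 → -8*x_1*x_2**3 + 2*x_1 - 2*x_2**3 + 6*x_2**2
  leading term x_1*x_2**3: subtract (8/3*x_2)·h_1 from -8*x_1*x_2**3 + 2*x_1 - 2*x_2**3 + 6*x_2**2 → 2*x_1 - 2*x_2**3 + 6*x_2**2 + 16*x_2
  leading term x_1: no divisor's leading term divides it; move 2*x_1 to the remainder.
  leading term x_2**3: no divisor's leading term divides it; move -2*x_2**3 to the remainder.
  leading term x_2**2: no divisor's leading term divides it; move 6*x_2**2 to the remainder.
  leading term x_2: no divisor's leading term divides it; move 16*x_2 to the remainder.
  remainder 2*x_1 - 2*x_2**3 + 6*x_2**2 + 16*x_2 ≠ 0; add k_3 = 2*x_1 - 2*x_2**3 + 6*x_2**2 + 16*x_2 to the basis.

S(h_1,k_3): lcm = x_1*x_2**2. S = x_2**5 - 3*x_2**4 - 8*x_2**3 + 2.
  leading term x_2**5: no divisor's leading term divides it; move x_2**5 to the remainder.
  leading term x_2**4: no divisor's leading term divides it; move -3*x_2**4 to the remainder.
  leading term x_2**3: no divisor's leading term divides it; move -8*x_2**3 to the remainder.
  leading term 1: no divisor's leading term divides it; move 2 to the remainder.
  remainder x_2**5 - 3*x_2**4 - 8*x_2**3 + 2 ≠ 0; add k_4 = x_2**5 - 3*x_2**4 - 8*x_2**3 + 2 to the basis.

The other S-polynomials (S(h_2,k_3), S(h_1,k_4), S(h_2,k_4), S(k_3,k_4)) all reduce to 0 modulo the current basis, so we have a Gröbner basis.
Inter-reduce: drop elements whose leading term is divisible by another's, tail-reduce, and make monic.
Reduced Gröbner basis: {x_1 - x_2**3 + 3*x_2**2 + 8*x_2, x_2**5 - 3*x_2**4 - 8*x_2**3 + 2}.

The bases are distinct; the ideals are different.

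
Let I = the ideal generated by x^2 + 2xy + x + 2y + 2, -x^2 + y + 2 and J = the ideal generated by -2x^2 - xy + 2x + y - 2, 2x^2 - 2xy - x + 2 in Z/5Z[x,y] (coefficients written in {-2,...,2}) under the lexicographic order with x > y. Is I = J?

No, the ideals differ.

Since reduced Gröbner bases are canonical representatives of ideals under a given ordering, it suffices to compute and compare them.
Buchberger on the first generating set:
f_1 = x^2 + 2xy + x + 2y + 2, LT = x^2.
f_2 = -x^2 + y + 2, LT = x^2.

S(f_1,f_2): lcm = x^2. S = 2xy + x - 2y - 1.
  reduce S modulo (f_1, f_2):
  remainder 2xy + x - 2y - 1 ≠ 0; add g_3 = 2xy + x - 2y - 1 to the basis.

S(f_1,g_3): lcm = x^2y. S = 2x^2 + 2xy^2 + 2xy - 2x + 2y^2 + 2y.
  reduce S modulo (f_1, f_2, g_3):
  remainder -y^2 + y + 2 ≠ 0; add g_4 = -y^2 + y + 2 to the basis.

The other S-polynomials (S(f_2,g_3), S(f_1,g_4), S(f_2,g_4), S(g_3,g_4)) all reduce to 0 modulo the current basis, so we have a Gröbner basis.
Inter-reduce: drop elements whose leading term is divisible by another's, tail-reduce, and make monic.
Reduced Gröbner basis: {x^2 - y - 2, xy - 2x - y + 2, y^2 - y - 2}.

Buchberger on the second generating set:
h_1 = -2x^2 - xy + 2x + y - 2, LT = x^2.
h_2 = 2x^2 - 2xy - x + 2, LT = x^2.

S(h_1,h_2): lcm = x^2. S = -xy + 2x + 2y.
  reduce S modulo (h_1, h_2):
  remainder -xy + 2x + 2y ≠ 0; add k_3 = -xy + 2x + 2y to the basis.

S(h_1,k_3): lcm = x^2y. S = 2x^2 - 2xy^2 + xy + 2y^2 + y.
  reduce S modulo (h_1, h_2, k_3):
  remainder -x - 2y^2 - y - 2 ≠ 0; add k_4 = -x - 2y^2 - y - 2 to the basis.

S(k_3,k_4): lcm = xy. S = -2x - 2y^3 - y^2 + y.
  reduce S modulo (h_1, h_2, k_3, k_4):
  remainder -2y^3 - 2y^2 - 2y - 1 ≠ 0; add k_5 = -2y^3 - 2y^2 - 2y - 1 to the basis.

The other S-polynomials (S(h_2,k_3), S(h_1,k_4), S(h_2,k_4), S(h_1,k_5), S(h_2,k_5), S(k_3,k_5), S(k_4,k_5)) all reduce to 0 modulo the current basis, so we have a Gröbner basis.
Inter-reduce: drop elements whose leading term is divisible by another's, tail-reduce, and make monic.
Reduced Gröbner basis: {x + 2y^2 + y + 2, y^3 + y^2 + y - 2}.

The bases are distinct; the ideals are different.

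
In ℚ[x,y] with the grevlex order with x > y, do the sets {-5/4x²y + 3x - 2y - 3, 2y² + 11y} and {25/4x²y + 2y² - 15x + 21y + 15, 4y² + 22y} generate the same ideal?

Yes, the ideals are equal.

For a fixed monomial order, each ideal has a unique reduced Gröbner basis; comparing bases decides equality.
Buchberger on the first generating set:
f_1 = -5/4x²y + 3x - 2y - 3, LT = x²y.
f_2 = 2y² + 11y, LT = y².

S(f_1,f_2): lcm = x²y². S = -11/2x²y - 12/5xy + 8/5y² + 12/5y.
  reduce S modulo (f_1, f_2):
  remainder -12/5xy - 66/5x + 12/5y + 66/5 ≠ 0; add g_3 = -12/5xy - 66/5x + 12/5y + 66/5 to the basis.

S(f_1,g_3): lcm = x²y. S = -11/2x² + xy + 31/10x + 8/5y + 12/5.
  reduce S modulo (f_1, f_2, g_3):
  remainder -11/2x² - 12/5x + 13/5y + 79/10 ≠ 0; add g_4 = -11/2x² - 12/5x + 13/5y + 79/10 to the basis.

The other S-polynomials (S(f_2,g_3), S(f_1,g_4), S(f_2,g_4), S(g_3,g_4)) all reduce to 0 modulo the current basis, so we have a Gröbner basis.
Inter-reduce: drop elements whose leading term is divisible by another's, tail-reduce, and make monic.
Reduced Gröbner basis: {x² + 24/55x - 26/55y - 79/55, xy + 11/2x - y - 11/2, y² + 11/2y}.

Buchberger on the second generating set:
h_1 = 25/4x²y + 2y² - 15x + 21y + 15, LT = x²y.
h_2 = 4y² + 22y, LT = y².

S(h_1,h_2): lcm = x²y². S = -11/2x²y + 8/25y³ - 12/5xy + 84/25y² + 12/5y.
  reduce S modulo (h_1, h_2):
  remainder -12/5xy - 66/5x + 12/5y + 66/5 ≠ 0; add k_3 = -12/5xy - 66/5x + 12/5y + 66/5 to the basis.

S(h_1,k_3): lcm = x²y. S = -11/2x² + xy + 8/25y² + 31/10x + 84/25y + 12/5.
  reduce S modulo (h_1, h_2, k_3):
  remainder -11/2x² - 12/5x + 13/5y + 79/10 ≠ 0; add k_4 = -11/2x² - 12/5x + 13/5y + 79/10 to the basis.

The other S-polynomials (S(h_2,k_3), S(h_1,k_4), S(h_2,k_4), S(k_3,k_4)) all reduce to 0 modulo the current basis, so we have a Gröbner basis.
Inter-reduce: drop elements whose leading term is divisible by another's, tail-reduce, and make monic.
Reduced Gröbner basis: {x² + 24/55x - 26/55y - 79/55, xy + 11/2x - y - 11/2, y² + 11/2y}.

These coincide, so the ideals are equal.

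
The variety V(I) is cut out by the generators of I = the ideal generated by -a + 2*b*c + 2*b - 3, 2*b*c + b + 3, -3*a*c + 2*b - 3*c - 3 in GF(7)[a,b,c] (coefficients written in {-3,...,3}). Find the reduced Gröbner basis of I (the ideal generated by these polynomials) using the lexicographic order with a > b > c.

G = {a + 1, b + 2, c - 2}

f_1 = -a + 2*b*c + 2*b - 3, LT = a.
f_2 = 2*b*c + b + 3, LT = b*c.
f_3 = -3*a*c + 2*b - 3*c - 3, LT = a*c.

S(f_1,f_3): lcm = a*c. S = -2*b*c**2 - 2*b*c + 3*b + 2*c - 1.
  reduce S modulo (f_1, f_2, f_3):
  remainder -2*c - 3 ≠ 0; add g_4 = -2*c - 3 to the basis.

S(f_2,f_3): lcm = a*b*c. S = -3*a*b - 2*a + 3*b**2 - b*c - b.
  reduce S modulo (f_1, f_2, f_3, g_4):
  remainder -2*b + 3 ≠ 0; add g_5 = -2*b + 3 to the basis.

The other S-polynomials (S(f_1,f_2), S(f_1,g_4), S(f_2,g_4), S(f_3,g_4), S(f_1,g_5), S(f_2,g_5), S(f_3,g_5), S(g_4,g_5)) all reduce to 0 modulo the current basis, so we have a Gröbner basis.
Inter-reduce: drop elements whose leading term is divisible by another's, tail-reduce, and make monic.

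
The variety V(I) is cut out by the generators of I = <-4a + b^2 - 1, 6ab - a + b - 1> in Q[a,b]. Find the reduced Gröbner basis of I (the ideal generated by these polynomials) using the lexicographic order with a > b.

G = {a - 1/4b^2 + 1/4, b^3 - 1/6b^2 - 1/3b - 1/2}

f_1 = -4a + b^2 - 1, LT = a.
f_2 = 6ab - a + b - 1, LT = ab.

S(f_1,f_2): lcm = ab. S = 1/6a - 1/4b^3 + 1/12b + 1/6.
  leading term a: subtract (-1/24)·f_1 from 1/6a - 1/4b^3 + 1/12b + 1/6 → -1/4b^3 + 1/24b^2 + 1/12b + 1/8
  leading term b^3: no divisor's leading term divides it; move -1/4b^3 to the remainder.
  leading term b^2: no divisor's leading term divides it; move 1/24b^2 to the remainder.
  leading term b: no divisor's leading term divides it; move 1/12b to the remainder.
  leading term 1: no divisor's leading term divides it; move 1/8 to the remainder.
  remainder -1/4b^3 + 1/24b^2 + 1/12b + 1/8 ≠ 0; add g_3 = -1/4b^3 + 1/24b^2 + 1/12b + 1/8 to the basis.

The other S-polynomials (S(f_1,g_3), S(f_2,g_3)) all reduce to 0 modulo the current basis, so we have a Gröbner basis.
Inter-reduce: drop elements whose leading term is divisible by another's, tail-reduce, and make monic.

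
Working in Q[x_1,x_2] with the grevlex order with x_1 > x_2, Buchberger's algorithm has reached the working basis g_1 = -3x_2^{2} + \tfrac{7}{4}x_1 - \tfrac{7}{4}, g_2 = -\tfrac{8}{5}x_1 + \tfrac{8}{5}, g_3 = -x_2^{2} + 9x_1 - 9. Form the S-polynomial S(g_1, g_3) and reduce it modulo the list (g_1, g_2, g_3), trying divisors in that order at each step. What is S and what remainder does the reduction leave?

lcm(LM(g_1), LM(g_3)) = x_2^{2}.
S = (lcm/LT(g_1))·g_1 − (lcm/LT(g_3))·g_3 = \tfrac{101}{12}x_1 - \tfrac{101}{12}.
Reduce S modulo (g_1, g_2, g_3) in that order:
  leading term x_1: subtract (-\tfrac{505}{96})·g_2 from \tfrac{101}{12}x_1 - \tfrac{101}{12} → 0
The remainder is 0, so this S-polynomial contributes no new basis element.
This is the inner loop of Buchberger's algorithm — each nonzero remainder becomes a new basis element.

S(g_1, g_3) = \tfrac{101}{12}x_1 - \tfrac{101}{12}; remainder on division = 0.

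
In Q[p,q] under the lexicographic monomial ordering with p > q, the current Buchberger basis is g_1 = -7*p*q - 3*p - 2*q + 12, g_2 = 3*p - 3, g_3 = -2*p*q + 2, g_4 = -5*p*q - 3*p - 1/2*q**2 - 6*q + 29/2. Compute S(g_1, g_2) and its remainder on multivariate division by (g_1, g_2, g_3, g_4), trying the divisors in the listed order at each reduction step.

S(g_1, g_2) = 3/7*p + 9/7*q - 12/7; remainder on division = 9/7*q - 9/7.

lcm(LM(g_1), LM(g_2)) = p*q.
S = (lcm/LT(g_1))·g_1 − (lcm/LT(g_2))·g_2 = 3/7*p + 9/7*q - 12/7.
Reduce S modulo (g_1, g_2, g_3, g_4) in that order:
  leading term p: subtract (1/7)·g_2 from 3/7*p + 9/7*q - 12/7 → 9/7*q - 9/7
  leading term q: no divisor's leading term divides it; move 9/7*q to the remainder.
  leading term 1: no divisor's leading term divides it; move -9/7 to the remainder.
The remainder 9/7*q - 9/7 is nonzero, so it would be added as the next basis element.
An S-polynomial is built so that the two leading terms cancel; whether anything survives reduction is exactly the Gröbner-basis criterion.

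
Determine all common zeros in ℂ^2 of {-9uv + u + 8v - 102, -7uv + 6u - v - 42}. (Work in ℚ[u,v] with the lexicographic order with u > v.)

{(-146/47, 38/13), (-3, 3)}

Compute a lex Gröbner basis by Buchberger's algorithm.
f_1 = -9uv + u + 8v - 102, LT = uv.
f_2 = -7uv + 6u - v - 42, LT = uv.

S(f_1,f_2): lcm = uv. S = 47/63u - 65/63v + 16/3.
  leading term u: no divisor's leading term divides it; move 47/63u to the remainder.
  leading term v: no divisor's leading term divides it; move -65/63v to the remainder.
  leading term 1: no divisor's leading term divides it; move 16/3 to the remainder.
  remainder 47/63u - 65/63v + 16/3 ≠ 0; add h_3 = 47/63u - 65/63v + 16/3 to the basis.

S(f_1,h_3): lcm = uv. S = -1/9u + 65/47v² - 3400/423v + 34/3.
  leading term u: subtract (-7/47)·h_3 from -1/9u + 65/47v² - 3400/423v + 34/3 → 65/47v² - 385/47v + 570/47
  leading term v²: no divisor's leading term divides it; move 65/47v² to the remainder.
  leading term v: no divisor's leading term divides it; move -385/47v to the remainder.
  leading term 1: no divisor's leading term divides it; move 570/47 to the remainder.
  remainder 65/47v² - 385/47v + 570/47 ≠ 0; add h_4 = 65/47v² - 385/47v + 570/47 to the basis.

The other S-polynomials (S(f_2,h_3), S(f_1,h_4), S(f_2,h_4), S(h_3,h_4)) all reduce to 0 modulo the current basis, so we have a Gröbner basis.
Inter-reduce: drop elements whose leading term is divisible by another's, tail-reduce, and make monic.
Reduced Gröbner basis: {u - 65/47v + 336/47, v² - 77/13v + 114/13}.

From the last basis element, v² - 77/13v + 114/13 = 0, so v takes values in {38/13, 3}. Each choice, substituted upward through the basis, yields the corresponding point(s) of the solution set.
  v = 38/13: the earlier basis element becomes u + 146/47 = 0, giving u = -146/47 — point (-146/47, 38/13).
  v = 3: the earlier basis element becomes u + 3 = 0, giving u = -3 — point (-3, 3).
Check: every point annihilates each of the original generators.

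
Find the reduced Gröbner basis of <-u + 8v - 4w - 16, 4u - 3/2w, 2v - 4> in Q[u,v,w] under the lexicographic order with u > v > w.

G = {u, v - 2, w}

f_1 = -u + 8v - 4w - 16, LT = u.
f_2 = 4u - 3/2w, LT = u.
f_3 = 2v - 4, LT = v.

S(f_1,f_2): lcm = u. S = -8v + 35/8w + 16.
  leading term v: subtract (-4)·f_3 from -8v + 35/8w + 16 → 35/8w
  leading term w: no divisor's leading term divides it; move 35/8w to the remainder.
  remainder 35/8w ≠ 0; add g_4 = 35/8w to the basis.

S(f_1,f_3): leading monomials are coprime, so the S-polynomial reduces to 0 (Buchberger's first criterion).
S(f_2,f_3): leading monomials are coprime, so the S-polynomial reduces to 0 (Buchberger's first criterion).
S(f_1,g_4): leading monomials are coprime, so the S-polynomial reduces to 0 (Buchberger's first criterion).
S(f_2,g_4): leading monomials are coprime, so the S-polynomial reduces to 0 (Buchberger's first criterion).
S(f_3,g_4): leading monomials are coprime, so the S-polynomial reduces to 0 (Buchberger's first criterion).
Every S-polynomial of the final basis reduces to 0, so we have a Gröbner basis.
Inter-reduce: drop elements whose leading term is divisible by another's, tail-reduce, and make monic.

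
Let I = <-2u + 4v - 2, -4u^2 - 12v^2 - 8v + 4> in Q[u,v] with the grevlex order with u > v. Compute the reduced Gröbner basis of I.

G = {v^2 - 2/7v, u - 2v + 1}

f_1 = -2u + 4v - 2, LT = u.
f_2 = -4u^2 - 12v^2 - 8v + 4, LT = u^2.

S(f_1,f_2): lcm = u^2. S = -2uv - 3v^2 + u - 2v + 1.
  leading term uv: subtract (v)·f_1 from -2uv - 3v^2 + u - 2v + 1 → -7v^2 + u + 1
  leading term v^2: no divisor's leading term divides it; move -7v^2 to the remainder.
  leading term u: subtract (-1/2)·f_1 from u + 1 → 2v
  leading term v: no divisor's leading term divides it; move 2v to the remainder.
  remainder -7v^2 + 2v ≠ 0; add g_3 = -7v^2 + 2v to the basis.

The other S-polynomials (S(f_1,g_3), S(f_2,g_3)) all reduce to 0 modulo the current basis, so we have a Gröbner basis.
Inter-reduce: drop elements whose leading term is divisible by another's, tail-reduce, and make monic.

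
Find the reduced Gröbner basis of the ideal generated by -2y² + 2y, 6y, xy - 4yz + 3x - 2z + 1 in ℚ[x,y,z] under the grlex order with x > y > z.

G = {x - ⅔z + ⅓, y}

f_1 = -2y² + 2y, LT = y².
f_2 = 6y, LT = y.
f_3 = xy - 4yz + 3x - 2z + 1, LT = xy.

S(f_2,f_3): lcm = xy. S = 4yz - 3x + 2z - 1.
  reduce S modulo (f_1, f_2, f_3):
  remainder -3x + 2z - 1 ≠ 0; add g_4 = -3x + 2z - 1 to the basis.

The other S-polynomials (S(f_1,f_2), S(f_1,f_3), S(f_1,g_4), S(f_2,g_4), S(f_3,g_4)) all reduce to 0 modulo the current basis, so we have a Gröbner basis.
Inter-reduce: drop elements whose leading term is divisible by another's, tail-reduce, and make monic.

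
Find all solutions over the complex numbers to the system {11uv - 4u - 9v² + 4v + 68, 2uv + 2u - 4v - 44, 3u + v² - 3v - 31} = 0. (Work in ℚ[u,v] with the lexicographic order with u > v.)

{(-3, -5)}

Compute a lex Gröbner basis by Buchberger's algorithm.
f_1 = 11uv - 4u - 9v² + 4v + 68, LT = uv.
f_2 = 2uv + 2u - 4v - 44, LT = uv.
f_3 = 3u + v² - 3v - 31, LT = u.

S(f_1,f_2): lcm = uv. S = -15/11u - 9/11v² + 26/11v + 310/11.
  leading term u: subtract (-5/11)·f_3 from -15/11u - 9/11v² + 26/11v + 310/11 → -4/11v² + v + 155/11
  leading term v²: no divisor's leading term divides it; move -4/11v² to the remainder.
  leading term v: no divisor's leading term divides it; move v to the remainder.
  leading term 1: no divisor's leading term divides it; move 155/11 to the remainder.
  remainder -4/11v² + v + 155/11 ≠ 0; add h_4 = -4/11v² + v + 155/11 to the basis.

S(f_1,f_3): lcm = uv. S = -4/11u - ⅓v³ + 2/11v² + 353/33v + 68/11.
  leading term u: subtract (-4/33)·f_3 from -4/11u - ⅓v³ + 2/11v² + 353/33v + 68/11 → -⅓v³ + 10/33v² + 31/3v + 80/33
  leading term v³: subtract (11/12v)·h_4 from -⅓v³ + 10/33v² + 31/3v + 80/33 → -27/44v² - 31/12v + 80/33
  leading term v²: subtract (27/16)·h_4 from -27/44v² - 31/12v + 80/33 → -205/48v - 1025/48
  leading term v: no divisor's leading term divides it; move -205/48v to the remainder.
  leading term 1: no divisor's leading term divides it; move -1025/48 to the remainder.
  remainder -205/48v - 1025/48 ≠ 0; add h_5 = -205/48v - 1025/48 to the basis.

The other S-polynomials (S(f_2,f_3), S(f_1,h_4), S(f_2,h_4), S(f_3,h_4), S(f_1,h_5), S(f_2,h_5), S(f_3,h_5), S(h_4,h_5)) all reduce to 0 modulo the current basis, so we have a Gröbner basis.
Inter-reduce: drop elements whose leading term is divisible by another's, tail-reduce, and make monic.
Reduced Gröbner basis: {u + 3, v + 5}.

Elimination: the polynomial v + 5 lies in the elimination ideal for v, so v ∈ {-5}. For each such v, the remaining basis elements (now univariate) give the rest of the solution.
  v = -5: the earlier basis element becomes u + 3 = 0, giving u = -3 — point (-3, -5).
Check: every point annihilates each of the original generators.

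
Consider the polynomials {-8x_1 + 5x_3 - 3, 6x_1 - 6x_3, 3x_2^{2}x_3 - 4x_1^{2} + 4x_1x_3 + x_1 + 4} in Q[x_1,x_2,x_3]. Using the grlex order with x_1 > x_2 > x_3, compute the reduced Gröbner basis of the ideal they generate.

G = {x_2^{2} - 1, x_1 + 1, x_3 + 1}

f_1 = -8x_1 + 5x_3 - 3, LT = x_1.
f_2 = 6x_1 - 6x_3, LT = x_1.
f_3 = 3x_2^{2}x_3 - 4x_1^{2} + 4x_1x_3 + x_1 + 4, LT = x_2^{2}x_3.

S(f_1,f_2): lcm = x_1. S = \tfrac{3}{8}x_3 + \tfrac{3}{8}.
  reduce S modulo (f_1, f_2, f_3):
  remainder \tfrac{3}{8}x_3 + \tfrac{3}{8} ≠ 0; add g_4 = \tfrac{3}{8}x_3 + \tfrac{3}{8} to the basis.

S(f_3,g_4): lcm = x_2^{2}x_3. S = -\tfrac{4}{3}x_1^{2} + \tfrac{4}{3}x_1x_3 - x_2^{2} + \tfrac{1}{3}x_1 + \tfrac{4}{3}.
  reduce S modulo (f_1, f_2, f_3, g_4):
  remainder -x_2^{2} + 1 ≠ 0; add g_5 = -x_2^{2} + 1 to the basis.

The other S-polynomials (S(f_1,f_3), S(f_2,f_3), S(f_1,g_4), S(f_2,g_4), S(f_1,g_5), S(f_2,g_5), S(f_3,g_5), S(g_4,g_5)) all reduce to 0 modulo the current basis, so we have a Gröbner basis.
Inter-reduce: drop elements whose leading term is divisible by another's, tail-reduce, and make monic.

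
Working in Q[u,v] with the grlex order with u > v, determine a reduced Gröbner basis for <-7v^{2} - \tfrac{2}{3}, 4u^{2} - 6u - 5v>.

G = {u^{2} - \tfrac{3}{2}u - \tfrac{5}{4}v, v^{2} + \tfrac{2}{21}}

f_1 = -7v^{2} - \tfrac{2}{3}, LT = v^{2}.
f_2 = 4u^{2} - 6u - 5v, LT = u^{2}.

The S-polynomials (S(f_1,f_2)) all reduce to 0 modulo the current basis, so we have a Gröbner basis.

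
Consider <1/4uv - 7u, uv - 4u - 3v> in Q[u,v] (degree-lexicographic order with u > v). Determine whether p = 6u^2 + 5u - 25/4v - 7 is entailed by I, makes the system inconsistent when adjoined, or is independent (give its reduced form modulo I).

First compute the reduced Gröbner basis of I by Buchberger's algorithm.
f_1 = 1/4uv - 7u, LT = uv.
f_2 = uv - 4u - 3v, LT = uv.

S(f_1,f_2): lcm = uv. S = -24u + 3v.
  leading term u: no divisor's leading term divides it; move -24u to the remainder.
  leading term v: no divisor's leading term divides it; move 3v to the remainder.
  remainder -24u + 3v ≠ 0; add h_3 = -24u + 3v to the basis.

S(f_1,h_3): lcm = uv. S = 1/8v^2 - 28u.
  leading term v^2: no divisor's leading term divides it; move 1/8v^2 to the remainder.
  leading term u: subtract (7/6)·h_3 from -28u → -7/2v
  leading term v: no divisor's leading term divides it; move -7/2v to the remainder.
  remainder 1/8v^2 - 7/2v ≠ 0; add h_4 = 1/8v^2 - 7/2v to the basis.

The other S-polynomials (S(f_2,h_3), S(f_1,h_4), S(f_2,h_4), S(h_3,h_4)) all reduce to 0 modulo the current basis, so we have a Gröbner basis.
Inter-reduce: drop elements whose leading term is divisible by another's, tail-reduce, and make monic.
Reduced Gröbner basis: {v^2 - 28v, u - 1/8v}.
Label its elements g_1 = v^2 - 28v, g_2 = u - 1/8v.

Reduce p = 6u^2 + 5u - 25/4v - 7 modulo G:
  leading term u^2: subtract (6u)·g_2 from 6u^2 + 5u - 25/4v - 7 → 3/4uv + 5u - 25/4v - 7
  leading term uv: subtract (3/4v)·g_2 from 3/4uv + 5u - 25/4v - 7 → 3/32v^2 + 5u - 25/4v - 7
  leading term v^2: subtract (3/32)·g_1 from 3/32v^2 + 5u - 25/4v - 7 → 5u - 29/8v - 7
  leading term u: subtract (5)·g_2 from 5u - 29/8v - 7 → -3v - 7
  leading term v: no divisor's leading term divides it; move -3v to the remainder.
  leading term 1: no divisor's leading term divides it; move -7 to the remainder.
  normal form = -3v - 7.
The normal form is nonzero, so p ∉ I. Since p minus its normal form lies in I, I + (p) = I + (r) where r = -3v - 7; decide whether this ideal is the whole ring.
Run Buchberger on G together with r (pairs among the g_i already reduce to 0 since G is a Gröbner basis):
g_1 = v^2 - 28v, LT = v^2.
g_2 = u - 1/8v, LT = u.
r = -3v - 7, LT = v.

S(g_1,r): lcm = v^2. S = -91/3v.
  leading term v: subtract (91/9)·r from -91/3v → 637/9
  leading term 1: no divisor's leading term divides it; move 637/9 to the remainder.
  remainder 637/9 ≠ 0; add m_4 = 637/9 to the basis.

The other S-polynomials (S(g_1,g_2), S(g_2,r), S(g_1,m_4), S(g_2,m_4), S(r,m_4)) all reduce to 0 modulo the current basis, so we have a Gröbner basis.
Inter-reduce: drop elements whose leading term is divisible by another's, tail-reduce, and make monic.
Reduced Gröbner basis: {1}.
The reduced Gröbner basis of I + (p) is {1}: the ideal is the whole ring, so the enlarged system has no common solution — adjoining p is inconsistent.

Adjoining 6u^2 + 5u - 25/4v - 7 makes the ideal the whole ring: the system is inconsistent.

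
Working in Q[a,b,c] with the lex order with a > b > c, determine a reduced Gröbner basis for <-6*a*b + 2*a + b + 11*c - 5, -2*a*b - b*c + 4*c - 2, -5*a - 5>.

G = {a + 1, b + 11/7*c - 1, c**2 - 1/11*c}

f_1 = -6*a*b + 2*a + b + 11*c - 5, LT = a*b.
f_2 = -2*a*b - b*c + 4*c - 2, LT = a*b.
f_3 = -5*a - 5, LT = a.

S(f_1,f_2): lcm = a*b. S = -1/3*a - 1/2*b*c - 1/6*b + 1/6*c - 1/6.
  leading term a: subtract (1/15)·f_3 from -1/3*a - 1/2*b*c - 1/6*b + 1/6*c - 1/6 → -1/2*b*c - 1/6*b + 1/6*c + 1/6
  leading term b*c: no divisor's leading term divides it; move -1/2*b*c to the remainder.
  leading term b: no divisor's leading term divides it; move -1/6*b to the remainder.
  leading term c: no divisor's leading term divides it; move 1/6*c to the remainder.
  leading term 1: no divisor's leading term divides it; move 1/6 to the remainder.
  remainder -1/2*b*c - 1/6*b + 1/6*c + 1/6 ≠ 0; add g_4 = -1/2*b*c - 1/6*b + 1/6*c + 1/6 to the basis.

S(f_1,f_3): lcm = a*b. S = -1/3*a - 7/6*b - 11/6*c + 5/6.
  leading term a: subtract (1/15)·f_3 from -1/3*a - 7/6*b - 11/6*c + 5/6 → -7/6*b - 11/6*c + 7/6
  leading term b: no divisor's leading term divides it; move -7/6*b to the remainder.
  leading term c: no divisor's leading term divides it; move -11/6*c to the remainder.
  leading term 1: no divisor's leading term divides it; move 7/6 to the remainder.
  remainder -7/6*b - 11/6*c + 7/6 ≠ 0; add g_5 = -7/6*b - 11/6*c + 7/6 to the basis.

S(f_2,f_3): lcm = a*b. S = 1/2*b*c - b - 2*c + 1.
  leading term b*c: subtract (-1)·g_4 from 1/2*b*c - b - 2*c + 1 → -7/6*b - 11/6*c + 7/6
  leading term b: subtract (1)·g_5 from -7/6*b - 11/6*c + 7/6 → 0
  remainder 0.

S(f_1,g_4): lcm = a*b*c. S = -1/3*a*b + 1/3*a - 1/6*b*c - 11/6*c**2 + 5/6*c.
  leading term a*b: subtract (1/18)·f_1 from -1/3*a*b + 1/3*a - 1/6*b*c - 11/6*c**2 + 5/6*c → 2/9*a - 1/6*b*c - 1/18*b - 11/6*c**2 + 2/9*c + 5/18
  leading term a: subtract (-2/45)·f_3 from 2/9*a - 1/6*b*c - 1/18*b - 11/6*c**2 + 2/9*c + 5/18 → -1/6*b*c - 1/18*b - 11/6*c**2 + 2/9*c + 1/18
  leading term b*c: subtract (1/3)·g_4 from -1/6*b*c - 1/18*b - 11/6*c**2 + 2/9*c + 1/18 → -11/6*c**2 + 1/6*c
  leading term c**2: no divisor's leading term divides it; move -11/6*c**2 to the remainder.
  leading term c: no divisor's leading term divides it; move 1/6*c to the remainder.
  remainder -11/6*c**2 + 1/6*c ≠ 0; add g_6 = -11/6*c**2 + 1/6*c to the basis.

S(f_2,g_4): lcm = a*b*c. S = -1/3*a*b + 1/3*a*c + 1/3*a + 1/2*b*c**2 - 2*c**2 + c.
  leading term a*b: subtract (1/18)·f_1 from -1/3*a*b + 1/3*a*c + 1/3*a + 1/2*b*c**2 - 2*c**2 + c → 1/3*a*c + 2/9*a + 1/2*b*c**2 - 1/18*b - 2*c**2 + 7/18*c + 5/18
  leading term a*c: subtract (-1/15*c)·f_3 from 1/3*a*c + 2/9*a + 1/2*b*c**2 - 1/18*b - 2*c**2 + 7/18*c + 5/18 → 2/9*a + 1/2*b*c**2 - 1/18*b - 2*c**2 + 1/18*c + 5/18
  leading term a: subtract (-2/45)·f_3 from 2/9*a + 1/2*b*c**2 - 1/18*b - 2*c**2 + 1/18*c + 5/18 → 1/2*b*c**2 - 1/18*b - 2*c**2 + 1/18*c + 1/18
  leading term b*c**2: subtract (-c)·g_4 from 1/2*b*c**2 - 1/18*b - 2*c**2 + 1/18*c + 1/18 → -1/6*b*c - 1/18*b - 11/6*c**2 + 2/9*c + 1/18
  leading term b*c: subtract (1/3)·g_4 from -1/6*b*c - 1/18*b - 11/6*c**2 + 2/9*c + 1/18 → -11/6*c**2 + 1/6*c
  leading term c**2: subtract (1)·g_6 from -11/6*c**2 + 1/6*c → 0
  remainder 0.

S(f_3,g_4): leading monomials are coprime, so the S-polynomial reduces to 0 (Buchberger's first criterion).
S(f_1,g_5): lcm = a*b. S = -11/7*a*c + 2/3*a - 1/6*b - 11/6*c + 5/6.
  leading term a*c: subtract (11/35*c)·f_3 from -11/7*a*c + 2/3*a - 1/6*b - 11/6*c + 5/6 → 2/3*a - 1/6*b - 11/42*c + 5/6
  leading term a: subtract (-2/15)·f_3 from 2/3*a - 1/6*b - 11/42*c + 5/6 → -1/6*b - 11/42*c + 1/6
  leading term b: subtract (1/7)·g_5 from -1/6*b - 11/42*c + 1/6 → 0
  remainder 0.

S(f_2,g_5): lcm = a*b. S = -11/7*a*c + a + 1/2*b*c - 2*c + 1.
  leading term a*c: subtract (11/35*c)·f_3 from -11/7*a*c + a + 1/2*b*c - 2*c + 1 → a + 1/2*b*c - 3/7*c + 1
  leading term a: subtract (-1/5)·f_3 from a + 1/2*b*c - 3/7*c + 1 → 1/2*b*c - 3/7*c
  leading term b*c: subtract (-1)·g_4 from 1/2*b*c - 3/7*c → -1/6*b - 11/42*c + 1/6
  leading term b: subtract (1/7)·g_5 from -1/6*b - 11/42*c + 1/6 → 0
  remainder 0.

S(f_3,g_5): leading monomials are coprime, so the S-polynomial reduces to 0 (Buchberger's first criterion).
S(g_4,g_5): lcm = b*c. S = 1/3*b - 11/7*c**2 + 2/3*c - 1/3.
  leading term b: subtract (-2/7)·g_5 from 1/3*b - 11/7*c**2 + 2/3*c - 1/3 → -11/7*c**2 + 1/7*c
  leading term c**2: subtract (6/7)·g_6 from -11/7*c**2 + 1/7*c → 0
  remainder 0.

S(f_1,g_6): leading monomials are coprime, so the S-polynomial reduces to 0 (Buchberger's first criterion).
S(f_2,g_6): leading monomials are coprime, so the S-polynomial reduces to 0 (Buchberger's first criterion).
S(f_3,g_6): leading monomials are coprime, so the S-polynomial reduces to 0 (Buchberger's first criterion).
S(g_4,g_6): lcm = b*c**2. S = 14/33*b*c - 1/3*c**2 - 1/3*c.
  leading term b*c: subtract (-28/33)·g_4 from 14/33*b*c - 1/3*c**2 - 1/3*c → -14/99*b - 1/3*c**2 - 19/99*c + 14/99
  leading term b: subtract (4/33)·g_5 from -14/99*b - 1/3*c**2 - 19/99*c + 14/99 → -1/3*c**2 + 1/33*c
  leading term c**2: subtract (2/11)·g_6 from -1/3*c**2 + 1/33*c → 0
  remainder 0.

S(g_5,g_6): leading monomials are coprime, so the S-polynomial reduces to 0 (Buchberger's first criterion).
Every S-polynomial of the final basis reduces to 0, so we have a Gröbner basis.
Inter-reduce: drop elements whose leading term is divisible by another's, tail-reduce, and make monic.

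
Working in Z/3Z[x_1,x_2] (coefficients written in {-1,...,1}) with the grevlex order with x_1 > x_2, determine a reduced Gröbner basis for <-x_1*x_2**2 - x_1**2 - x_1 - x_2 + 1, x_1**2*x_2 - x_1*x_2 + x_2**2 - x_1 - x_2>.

f_1 = -x_1*x_2**2 - x_1**2 - x_1 - x_2 + 1, LT = x_1*x_2**2.
f_2 = x_1**2*x_2 - x_1*x_2 + x_2**2 - x_1 - x_2, LT = x_1**2*x_2.

S(f_1,f_2): lcm = x_1**2*x_2**2. S = x_1**3 + x_1*x_2**2 - x_2**3 + x_1**2 - x_1*x_2 + x_2**2 - x_1.
  reduce S modulo (f_1, f_2):
  remainder x_1**3 - x_2**3 - x_1*x_2 + x_2**2 + x_1 - x_2 + 1 ≠ 0; add g_3 = x_1**3 - x_2**3 - x_1*x_2 + x_2**2 + x_1 - x_2 + 1 to the basis.

S(f_1,g_3): lcm = x_1**3*x_2**2. S = x_2**5 + x_1**4 + x_1*x_2**3 - x_2**4 + x_1**3 + x_1**2*x_2 - x_1*x_2**2 + x_2**3 - x_1**2 - x_2**2.
  reduce S modulo (f_1, f_2, g_3):
  remainder x_2**5 - x_2**4 - x_2**3 - x_2**2 - x_2 ≠ 0; add g_4 = x_2**5 - x_2**4 - x_2**3 - x_2**2 - x_2 to the basis.

S(f_2,g_3): lcm = x_1**3*x_2. S = x_2**4 - x_1**2*x_2 - x_1*x_2**2 - x_2**3 - x_1**2 + x_1*x_2 + x_2**2 - x_2.
  reduce S modulo (f_1, f_2, g_3, g_4):
  remainder x_2**4 - x_2**3 - x_2**2 - x_2 - 1 ≠ 0; add g_5 = x_2**4 - x_2**3 - x_2**2 - x_2 - 1 to the basis.

The other S-polynomials (S(f_1,g_4), S(f_2,g_4), S(g_3,g_4), S(f_1,g_5), S(f_2,g_5), S(g_3,g_5), S(g_4,g_5)) all reduce to 0 modulo the current basis, so we have a Gröbner basis.
Inter-reduce: drop elements whose leading term is divisible by another's, tail-reduce, and make monic.

G = {x_2**4 - x_2**3 - x_2**2 - x_2 - 1, x_1**3 - x_2**3 - x_1*x_2 + x_2**2 + x_1 - x_2 + 1, x_1**2*x_2 - x_1*x_2 + x_2**2 - x_1 - x_2, x_1*x_2**2 + x_1**2 + x_1 + x_2 - 1}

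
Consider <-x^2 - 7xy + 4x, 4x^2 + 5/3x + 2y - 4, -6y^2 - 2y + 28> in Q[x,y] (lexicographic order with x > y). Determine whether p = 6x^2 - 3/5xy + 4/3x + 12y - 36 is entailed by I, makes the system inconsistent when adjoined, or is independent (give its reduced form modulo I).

First compute the reduced Gröbner basis of I by Buchberger's algorithm.
f_1 = -x^2 - 7xy + 4x, LT = x^2.
f_2 = 4x^2 + 5/3x + 2y - 4, LT = x^2.
f_3 = -6y^2 - 2y + 28, LT = y^2.

S(f_1,f_2): lcm = x^2. S = 7xy - 53/12x - 1/2y + 1.
  reduce S modulo (f_1, f_2, f_3):
  remainder 7xy - 53/12x - 1/2y + 1 ≠ 0; add h_4 = 7xy - 53/12x - 1/2y + 1 to the basis.

S(f_1,h_4): lcm = x^2y. S = 53/84x^2 + 7xy^2 - 55/14xy - 1/7x.
  reduce S modulo (f_1, f_2, f_3, h_4):
  remainder 22195/784x - 299/392y + 299/196 ≠ 0; add h_5 = 22195/784x - 299/392y + 299/196 to the basis.

S(f_2,h_4): lcm = x^2y. S = 53/84x^2 + 41/84xy - 1/7x + 1/2y^2 - y.
  reduce S modulo (f_1, f_2, f_3, h_4, h_5):
  remainder -1679/1158y + 1679/579 ≠ 0; add h_6 = -1679/1158y + 1679/579 to the basis.

The other S-polynomials (S(f_1,f_3), S(f_2,f_3), S(f_3,h_4), S(f_1,h_5), S(f_2,h_5), S(f_3,h_5), S(h_4,h_5), S(f_1,h_6), S(f_2,h_6), S(f_3,h_6), S(h_4,h_6), S(h_5,h_6)) all reduce to 0 modulo the current basis, so we have a Gröbner basis.
Inter-reduce: drop elements whose leading term is divisible by another's, tail-reduce, and make monic.
Reduced Gröbner basis: {x, y - 2}.
Label its elements g_1 = x, g_2 = y - 2.

Reduce p = 6x^2 - 3/5xy + 4/3x + 12y - 36 modulo G:
  leading term x^2: subtract (6x)·g_1 from 6x^2 - 3/5xy + 4/3x + 12y - 36 → -3/5xy + 4/3x + 12y - 36
  leading term xy: subtract (-3/5y)·g_1 from -3/5xy + 4/3x + 12y - 36 → 4/3x + 12y - 36
  leading term x: subtract (4/3)·g_1 from 4/3x + 12y - 36 → 12y - 36
  leading term y: subtract (12)·g_2 from 12y - 36 → -12
  leading term 1: no divisor's leading term divides it; move -12 to the remainder.
  normal form = -12.
The normal form is nonzero, so p ∉ I. Since p minus its normal form lies in I, I + (p) = I + (r) where r = -12; decide whether this ideal is the whole ring.
Here r = -12 is a nonzero constant, hence a unit: 1 ∈ I + (p), the Gröbner basis of I + (p) is {1}, and the enlarged system has no common solution — adjoining p is inconsistent.

Adjoining 6x^2 - 3/5xy + 4/3x + 12y - 36 makes the ideal the whole ring: the system is inconsistent.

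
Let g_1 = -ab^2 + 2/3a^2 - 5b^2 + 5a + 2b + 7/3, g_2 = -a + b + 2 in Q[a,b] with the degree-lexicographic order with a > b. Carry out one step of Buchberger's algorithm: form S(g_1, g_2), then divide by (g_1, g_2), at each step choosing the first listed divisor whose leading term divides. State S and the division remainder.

lcm(LM(g_1), LM(g_2)) = ab^2.
S = (lcm/LT(g_1))·g_1 − (lcm/LT(g_2))·g_2 = b^3 - 2/3a^2 + 7b^2 - 5a - 2b - 7/3.
Reduce S modulo (g_1, g_2) in that order:
  leading term b^3: no divisor's leading term divides it; move b^3 to the remainder.
  leading term a^2: subtract (2/3a)·g_2 from -2/3a^2 + 7b^2 - 5a - 2b - 7/3 → -2/3ab + 7b^2 - 19/3a - 2b - 7/3
  leading term ab: subtract (2/3b)·g_2 from -2/3ab + 7b^2 - 19/3a - 2b - 7/3 → 19/3b^2 - 19/3a - 10/3b - 7/3
  leading term b^2: no divisor's leading term divides it; move 19/3b^2 to the remainder.
  leading term a: subtract (19/3)·g_2 from -19/3a - 10/3b - 7/3 → -29/3b - 15
  leading term b: no divisor's leading term divides it; move -29/3b to the remainder.
  leading term 1: no divisor's leading term divides it; move -15 to the remainder.
The remainder b^3 + 19/3b^2 - 29/3b - 15 is nonzero, so it would be added as the next basis element.

S(g_1, g_2) = b^3 - 2/3a^2 + 7b^2 - 5a - 2b - 7/3; remainder on division = b^3 + 19/3b^2 - 29/3b - 15.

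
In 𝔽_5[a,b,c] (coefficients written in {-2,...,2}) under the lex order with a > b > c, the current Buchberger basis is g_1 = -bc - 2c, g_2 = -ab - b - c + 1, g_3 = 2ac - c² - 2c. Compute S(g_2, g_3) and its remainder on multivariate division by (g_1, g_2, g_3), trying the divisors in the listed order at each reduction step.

S(g_2, g_3) = -2bc² + 2bc + c² - c; remainder on division = 0.

lcm(LM(g_2), LM(g_3)) = abc.
S = (lcm/LT(g_2))·g_2 − (lcm/LT(g_3))·g_3 = -2bc² + 2bc + c² - c.
Reduce S modulo (g_1, g_2, g_3) in that order:
  leading term bc²: subtract (2c)·g_1 from -2bc² + 2bc + c² - c → 2bc - c
  leading term bc: subtract (-2)·g_1 from 2bc - c → 0
The remainder is 0, so this S-polynomial contributes no new basis element.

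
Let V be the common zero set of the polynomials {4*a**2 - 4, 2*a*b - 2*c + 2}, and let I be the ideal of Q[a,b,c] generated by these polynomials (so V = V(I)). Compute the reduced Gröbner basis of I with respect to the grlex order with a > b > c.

f_1 = 4*a**2 - 4, LT = a**2.
f_2 = 2*a*b - 2*c + 2, LT = a*b.

S(f_1,f_2): lcm = a**2*b. S = a*c - a - b.
  leading term a*c: no divisor's leading term divides it; move a*c to the remainder.
  leading term a: no divisor's leading term divides it; move -a to the remainder.
  leading term b: no divisor's leading term divides it; move -b to the remainder.
  remainder a*c - a - b ≠ 0; add g_3 = a*c - a - b to the basis.

S(f_1,g_3): lcm = a**2*c. S = a**2 + a*b - c.
  leading term a**2: subtract (1/4)·f_1 from a**2 + a*b - c → a*b - c + 1
  leading term a*b: subtract (1/2)·f_2 from a*b - c + 1 → 0
  remainder 0.

S(f_2,g_3): lcm = a*b*c. S = a*b + b**2 - c**2 + c.
  leading term a*b: subtract (1/2)·f_2 from a*b + b**2 - c**2 + c → b**2 - c**2 + 2*c - 1
  leading term b**2: no divisor's leading term divides it; move b**2 to the remainder.
  leading term c**2: no divisor's leading term divides it; move -c**2 to the remainder.
  leading term c: no divisor's leading term divides it; move 2*c to the remainder.
  leading term 1: no divisor's leading term divides it; move -1 to the remainder.
  remainder b**2 - c**2 + 2*c - 1 ≠ 0; add g_4 = b**2 - c**2 + 2*c - 1 to the basis.

S(f_1,g_4): leading monomials are coprime, so the S-polynomial reduces to 0 (Buchberger's first criterion).
S(f_2,g_4): lcm = a*b**2. S = a*c**2 - 2*a*c - b*c + a + b.
  leading term a*c**2: subtract (c)·g_3 from a*c**2 - 2*a*c - b*c + a + b → -a*c + a + b
  leading term a*c: subtract (-1)·g_3 from -a*c + a + b → 0
  remainder 0.

S(g_3,g_4): leading monomials are coprime, so the S-polynomial reduces to 0 (Buchberger's first criterion).
Every S-polynomial of the final basis reduces to 0, so we have a Gröbner basis.

G = {a**2 - 1, a*b - c + 1, a*c - a - b, b**2 - c**2 + 2*c - 1}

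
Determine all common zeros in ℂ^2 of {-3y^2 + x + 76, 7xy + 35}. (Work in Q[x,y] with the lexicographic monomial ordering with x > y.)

Compute a lex Gröbner basis by Buchberger's algorithm.
f_1 = x - 3y^2 + 76, LT = x.
f_2 = 7xy + 35, LT = xy.

S(f_1,f_2): lcm = xy. S = -3y^3 + 76y - 5.
  reduce S modulo (f_1, f_2):
  remainder -3y^3 + 76y - 5 ≠ 0; add h_3 = -3y^3 + 76y - 5 to the basis.

The other S-polynomials (S(f_1,h_3), S(f_2,h_3)) all reduce to 0 modulo the current basis, so we have a Gröbner basis.
Inter-reduce: drop elements whose leading term is divisible by another's, tail-reduce, and make monic.
Reduced Gröbner basis: {x - 3y^2 + 76, y^3 - 76/3y + 5/3}.

From the last basis element, y^3 - 76/3y + 5/3 = 0, so y takes values in {5, -5/2 + sqrt(237)/6, -sqrt(237)/6 - 5/2}. Each choice, substituted upward through the basis, yields the corresponding point(s) of the solution set.
  y = 5: the earlier basis element becomes x + 1 = 0, giving x = -1 — point (-1, 5).
  y = -5/2 + sqrt(237)/6: the earlier basis element becomes x + 75/2 + 5*sqrt(237)/2 = 0, giving x = -5*sqrt(237)/2 - 75/2 — point (-5*sqrt(237)/2 - 75/2, -5/2 + sqrt(237)/6).
  y = -sqrt(237)/6 - 5/2: the earlier basis element becomes x - 5*sqrt(237)/2 + 75/2 = 0, giving x = -75/2 + 5*sqrt(237)/2 — point (-75/2 + 5*sqrt(237)/2, -sqrt(237)/6 - 5/2).

{(-1, 5), (-5*sqrt(237)/2 - 75/2, -5/2 + sqrt(237)/6), (-75/2 + 5*sqrt(237)/2, -sqrt(237)/6 - 5/2)}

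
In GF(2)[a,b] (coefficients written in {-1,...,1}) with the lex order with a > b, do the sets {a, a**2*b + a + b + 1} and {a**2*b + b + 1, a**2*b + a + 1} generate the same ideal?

Equality of ideals is decidable: compute both reduced Gröbner bases (unique for the ordering) and check whether they agree.
Buchberger on the first generating set:
f_1 = a, LT = a.
f_2 = a**2*b + a + b + 1, LT = a**2*b.

S(f_1,f_2): lcm = a**2*b. S = a + b + 1.
  leading term a: subtract (1)·f_1 from a + b + 1 → b + 1
  leading term b: no divisor's leading term divides it; move b to the remainder.
  leading term 1: no divisor's leading term divides it; move 1 to the remainder.
  remainder b + 1 ≠ 0; add g_3 = b + 1 to the basis.

The other S-polynomials (S(f_1,g_3), S(f_2,g_3)) all reduce to 0 modulo the current basis, so we have a Gröbner basis.
Inter-reduce: drop elements whose leading term is divisible by another's, tail-reduce, and make monic.
Reduced Gröbner basis: {a, b + 1}.

Buchberger on the second generating set:
h_1 = a**2*b + b + 1, LT = a**2*b.
h_2 = a**2*b + a + 1, LT = a**2*b.

S(h_1,h_2): lcm = a**2*b. S = a + b.
  leading term a: no divisor's leading term divides it; move a to the remainder.
  leading term b: no divisor's leading term divides it; move b to the remainder.
  remainder a + b ≠ 0; add k_3 = a + b to the basis.

S(h_1,k_3): lcm = a**2*b. S = a*b**2 + b + 1.
  leading term a*b**2: subtract (b**2)·k_3 from a*b**2 + b + 1 → b**3 + b + 1
  leading term b**3: no divisor's leading term divides it; move b**3 to the remainder.
  leading term b: no divisor's leading term divides it; move b to the remainder.
  leading term 1: no divisor's leading term divides it; move 1 to the remainder.
  remainder b**3 + b + 1 ≠ 0; add k_4 = b**3 + b + 1 to the basis.

The other S-polynomials (S(h_2,k_3), S(h_1,k_4), S(h_2,k_4), S(k_3,k_4)) all reduce to 0 modulo the current basis, so we have a Gröbner basis.
Inter-reduce: drop elements whose leading term is divisible by another's, tail-reduce, and make monic.
Reduced Gröbner basis: {a + b, b**3 + b + 1}.

Since the reduced bases disagree, the two ideals are not the same.

No, the ideals differ.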